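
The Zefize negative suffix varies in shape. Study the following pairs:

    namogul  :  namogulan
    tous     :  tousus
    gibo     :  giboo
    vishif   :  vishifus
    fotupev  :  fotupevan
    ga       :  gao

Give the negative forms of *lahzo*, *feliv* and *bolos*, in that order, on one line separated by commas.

lahzoo, felivan, bolosus

The alternation tracks the final sound of the stem — -us when the stem ends in a voiceless consonant (*tous*, *vishif*); -an when the stem ends in a voiced consonant (*namogul*, *fotupev*); -o when the stem ends in a vowel (*gibo*, *ga*).
The final sound of *lahzo* is /o/, which is a vowel, so the suffix is -o, giving *lahzoo*.
*feliv* — final sound /v/ (a voiced consonant) → -an → *felivan*.
Since the final sound of *bolos* is /s/ (a voiceless consonant), it takes -us, giving *bolosus*.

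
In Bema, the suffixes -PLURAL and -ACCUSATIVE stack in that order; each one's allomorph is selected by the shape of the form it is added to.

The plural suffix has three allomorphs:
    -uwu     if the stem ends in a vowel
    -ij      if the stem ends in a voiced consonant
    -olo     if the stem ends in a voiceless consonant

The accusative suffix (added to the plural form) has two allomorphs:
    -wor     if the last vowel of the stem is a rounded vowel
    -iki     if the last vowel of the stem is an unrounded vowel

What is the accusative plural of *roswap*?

roswapolowor

*roswap*: final sound = /p/, a voiceless consonant → -olo → *roswapolo*.
The plural form *roswapolo*: last vowel = /o/, a rounded vowel → -wor → *roswapolowor*.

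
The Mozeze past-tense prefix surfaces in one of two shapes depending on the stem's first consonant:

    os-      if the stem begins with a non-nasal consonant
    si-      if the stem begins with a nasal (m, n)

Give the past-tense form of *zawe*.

oszawe

*zawe* — first consonant /z/ (non-nasal) → os- → *oszawe*.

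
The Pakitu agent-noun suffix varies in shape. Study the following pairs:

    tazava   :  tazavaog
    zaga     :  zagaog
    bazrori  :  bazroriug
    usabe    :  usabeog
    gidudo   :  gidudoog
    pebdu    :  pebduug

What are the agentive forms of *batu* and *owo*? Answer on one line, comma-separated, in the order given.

The alternation tracks the last vowel of the stem — -ug when the last vowel of the stem is a high vowel (*bazrori*, *pebdu*); -og when the last vowel of the stem is a non-high vowel (*tazava*, *zaga*, *usabe*, *gidudo*).
*batu* — last vowel /u/ (a high vowel) → -ug → *batuug*.
*owo* — last vowel /o/ (a non-high vowel) → -og → *owoog*.

batuug, owoog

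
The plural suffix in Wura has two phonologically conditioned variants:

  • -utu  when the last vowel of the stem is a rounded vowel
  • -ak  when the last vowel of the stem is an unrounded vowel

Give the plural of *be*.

beak

The last vowel of *be* is /e/, which is an unrounded vowel, so the suffix is -ak, giving *beak*.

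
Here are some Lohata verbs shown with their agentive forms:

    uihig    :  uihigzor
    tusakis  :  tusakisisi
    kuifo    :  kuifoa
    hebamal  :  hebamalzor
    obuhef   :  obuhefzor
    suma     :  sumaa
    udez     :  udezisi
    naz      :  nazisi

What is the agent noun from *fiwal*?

The alternation tracks the final sound of the stem — -isi when the stem ends in a sibilant (*tusakis*, *udez*, *naz*); -zor when the stem ends in a non-sibilant consonant (*uihig*, *hebamal*, *obuhef*); -a when the stem ends in a vowel (*kuifo*, *suma*).
The final sound of *fiwal* is /l/, which is a non-sibilant consonant, so the suffix is -zor, giving *fiwalzor*.

fiwalzor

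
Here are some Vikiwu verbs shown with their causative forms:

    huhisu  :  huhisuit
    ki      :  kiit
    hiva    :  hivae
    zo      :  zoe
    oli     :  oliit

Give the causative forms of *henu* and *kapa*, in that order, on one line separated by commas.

henuit, kapae

Looking at the last vowel of each stem: -it when the last vowel of the stem is a high vowel (*huhisu*, *ki*, *oli*); -e when the last vowel of the stem is a non-high vowel (*hiva*, *zo*).
Since the last vowel of *henu* is /u/ (a high vowel), it takes -it, giving *henuit*.
The last vowel of *kapa* is /a/, which is a non-high vowel, so the suffix is -e, giving *kapae*.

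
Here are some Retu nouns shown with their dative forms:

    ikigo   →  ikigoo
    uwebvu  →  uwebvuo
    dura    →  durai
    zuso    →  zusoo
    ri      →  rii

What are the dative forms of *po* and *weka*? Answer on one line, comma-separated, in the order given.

The suffix is conditioned by the last vowel: -o when the last vowel of the stem is a rounded vowel (*ikigo*, *uwebvu*, *zuso*); -i when the last vowel of the stem is an unrounded vowel (*dura*, *ri*).
Since the last vowel of *po* is /o/ (a rounded vowel), it takes -o, giving *poo*.
*weka*: last vowel = /a/, an unrounded vowel → -i → *wekai*.

poo, wekai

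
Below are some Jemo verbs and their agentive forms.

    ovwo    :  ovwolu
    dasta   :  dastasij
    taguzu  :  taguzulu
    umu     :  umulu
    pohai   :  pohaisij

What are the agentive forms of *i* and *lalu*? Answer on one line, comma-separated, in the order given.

Looking at the last vowel of each stem: -lu when the last vowel of the stem is a rounded vowel (*ovwo*, *taguzu*, *umu*); -sij when the last vowel of the stem is an unrounded vowel (*dasta*, *pohai*).
The last vowel of *i* is /i/, which is an unrounded vowel, so the suffix is -sij, giving *isij*.
Since the last vowel of *lalu* is /u/ (a rounded vowel), it takes -lu, giving *lalulu*.

isij, lalulu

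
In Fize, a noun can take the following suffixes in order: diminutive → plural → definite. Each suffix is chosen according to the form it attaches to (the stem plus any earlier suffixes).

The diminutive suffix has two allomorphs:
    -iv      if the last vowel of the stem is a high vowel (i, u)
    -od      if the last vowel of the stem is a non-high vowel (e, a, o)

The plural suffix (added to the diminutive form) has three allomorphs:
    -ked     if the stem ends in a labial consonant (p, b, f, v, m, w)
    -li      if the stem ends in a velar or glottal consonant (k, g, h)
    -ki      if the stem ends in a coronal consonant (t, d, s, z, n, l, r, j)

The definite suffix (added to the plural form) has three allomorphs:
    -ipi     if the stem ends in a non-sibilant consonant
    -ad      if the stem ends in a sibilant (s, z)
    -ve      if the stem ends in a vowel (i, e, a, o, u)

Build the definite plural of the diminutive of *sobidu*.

*sobidu*: last vowel = /u/, a high vowel → -iv → *sobiduiv*.
Since the final consonant of the diminutive form *sobiduiv* is /v/ (labial), it takes -ked, giving *sobiduivked*.
The final sound of the plural form *sobiduivked* is /d/, which is a non-sibilant consonant, so the definite suffix is -ipi, giving *sobiduivkedipi*.

sobiduivkedipi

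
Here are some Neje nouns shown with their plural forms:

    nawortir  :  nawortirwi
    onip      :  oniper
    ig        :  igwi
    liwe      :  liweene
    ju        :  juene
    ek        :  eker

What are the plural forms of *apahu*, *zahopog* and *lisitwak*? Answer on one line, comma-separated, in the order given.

apahuene, zahopogwi, lisitwaker

The pattern is voicing of the final sound: -er when the stem ends in a voiceless consonant (*onip*, *ek*); -wi when the stem ends in a voiced consonant (*nawortir*, *ig*); -ene when the stem ends in a vowel (*liwe*, *ju*).
*apahu* — final sound /u/ (a vowel) → -ene → *apahuene*.
*zahopog* — final sound /g/ (a voiced consonant) → -wi → *zahopogwi*.
Since the final sound of *lisitwak* is /k/ (a voiceless consonant), it takes -er, giving *lisitwaker*.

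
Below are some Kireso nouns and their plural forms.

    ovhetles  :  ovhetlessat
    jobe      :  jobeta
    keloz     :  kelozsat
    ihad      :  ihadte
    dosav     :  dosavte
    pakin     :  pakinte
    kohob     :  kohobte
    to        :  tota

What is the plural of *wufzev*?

The alternation tracks the final sound of the stem — -sat when the stem ends in a sibilant (*ovhetles*, *keloz*); -te when the stem ends in a non-sibilant consonant (*ihad*, *dosav*, *pakin*, *kohob*); -ta when the stem ends in a vowel (*jobe*, *to*).
The final sound of *wufzev* is /v/, which is a non-sibilant consonant, so the suffix is -te, giving *wufzevte*.

wufzevte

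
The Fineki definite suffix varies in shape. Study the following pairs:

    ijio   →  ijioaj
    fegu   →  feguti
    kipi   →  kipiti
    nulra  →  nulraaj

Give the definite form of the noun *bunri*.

Looking at the last vowel of each stem: -ti when the last vowel of the stem is a high vowel (*fegu*, *kipi*); -aj when the last vowel of the stem is a non-high vowel (*ijio*, *nulra*).
Since the last vowel of *bunri* is /i/ (a high vowel), it takes -ti, giving *bunriti*.

bunriti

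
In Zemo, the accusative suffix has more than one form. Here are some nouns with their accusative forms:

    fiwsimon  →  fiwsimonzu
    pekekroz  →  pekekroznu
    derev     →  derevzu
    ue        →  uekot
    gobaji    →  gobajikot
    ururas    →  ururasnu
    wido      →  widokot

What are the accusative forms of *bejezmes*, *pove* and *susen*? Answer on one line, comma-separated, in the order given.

The pattern is sibilance of the final sound: -nu when the stem ends in a sibilant (*pekekroz*, *ururas*); -zu when the stem ends in a non-sibilant consonant (*fiwsimon*, *derev*); -kot when the stem ends in a vowel (*ue*, *gobaji*, *wido*).
The final sound of *bejezmes* is /s/, which is a sibilant, so the suffix is -nu, giving *bejezmesnu*.
The final sound of *pove* is /e/, which is a vowel, so the suffix is -kot, giving *povekot*.
*susen*: final sound = /n/, a non-sibilant consonant → -zu → *susenzu*.

bejezmesnu, povekot, susenzu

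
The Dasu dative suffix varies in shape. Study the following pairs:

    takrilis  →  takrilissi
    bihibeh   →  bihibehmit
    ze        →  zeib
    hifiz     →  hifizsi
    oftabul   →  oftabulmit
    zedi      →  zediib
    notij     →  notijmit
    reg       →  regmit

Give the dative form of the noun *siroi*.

siroiib

The alternation tracks the final sound of the stem — -si when the stem ends in a sibilant (*takrilis*, *hifiz*); -mit when the stem ends in a non-sibilant consonant (*bihibeh*, *oftabul*, *notij*, *reg*); -ib when the stem ends in a vowel (*ze*, *zedi*).
The final sound of *siroi* is /i/, which is a vowel, so the suffix is -ib, giving *siroiib*.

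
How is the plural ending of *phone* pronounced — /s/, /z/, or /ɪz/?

The stem *phone* ends in a voiced non-sibilant sound.
The plural suffix surfaces as /ɪz/ after sibilants, /s/ after other voiceless consonants, and /z/ after other voiced sounds.
So the plural -s on *phone* is pronounced /z/.

/z/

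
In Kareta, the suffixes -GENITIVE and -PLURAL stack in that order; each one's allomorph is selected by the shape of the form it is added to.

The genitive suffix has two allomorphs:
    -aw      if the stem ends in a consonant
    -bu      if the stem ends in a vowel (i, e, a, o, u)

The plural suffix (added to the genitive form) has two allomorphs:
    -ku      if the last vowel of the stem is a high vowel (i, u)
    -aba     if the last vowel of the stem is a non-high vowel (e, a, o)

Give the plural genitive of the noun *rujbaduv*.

rujbaduvawaba

The final sound of *rujbaduv* is /v/, which is a consonant, so the genitive suffix is -aw, giving *rujbaduvaw*.
The genitive form *rujbaduvaw*: last vowel = /a/, a non-high vowel → -aba → *rujbaduvawaba*.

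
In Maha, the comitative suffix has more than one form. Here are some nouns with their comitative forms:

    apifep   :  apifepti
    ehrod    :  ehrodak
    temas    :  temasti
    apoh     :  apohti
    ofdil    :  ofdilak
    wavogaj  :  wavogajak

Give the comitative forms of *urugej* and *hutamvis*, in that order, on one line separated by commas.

urugejak, hutamvisti

The alternation tracks the final consonant of the stem — -ti when the stem ends in a voiceless consonant (*apifep*, *temas*, *apoh*); -ak when the stem ends in a voiced consonant (*ehrod*, *ofdil*, *wavogaj*).
*urugej*: final consonant = /j/, voiced → -ak → *urugejak*.
*hutamvis*: final consonant = /s/, voiceless → -ti → *hutamvisti*.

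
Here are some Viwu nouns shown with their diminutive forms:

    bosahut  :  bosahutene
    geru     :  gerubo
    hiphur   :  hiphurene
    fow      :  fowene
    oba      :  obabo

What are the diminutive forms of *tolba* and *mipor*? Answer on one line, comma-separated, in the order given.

tolbabo, miporene

The pattern is consonant vs. vowel: -ene when the stem ends in a consonant (*bosahut*, *hiphur*, *fow*); -bo when the stem ends in a vowel (*geru*, *oba*).
Since the final sound of *tolba* is /a/ (a vowel), it takes -bo, giving *tolbabo*.
*mipor* — final sound /r/ (a consonant) → -ene → *miporene*.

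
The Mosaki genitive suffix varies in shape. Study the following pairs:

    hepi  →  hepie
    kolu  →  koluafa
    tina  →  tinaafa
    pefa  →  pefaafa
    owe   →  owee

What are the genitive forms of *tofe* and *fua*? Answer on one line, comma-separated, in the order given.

The suffix is conditioned by the last vowel: -e when the last vowel of the stem is a front vowel (*hepi*, *owe*); -afa when the last vowel of the stem is a back vowel (*kolu*, *tina*, *pefa*).
Since the last vowel of *tofe* is /e/ (a front vowel), it takes -e, giving *tofee*.
The last vowel of *fua* is /a/, which is a back vowel, so the suffix is -afa, giving *fuaafa*.

tofee, fuaafa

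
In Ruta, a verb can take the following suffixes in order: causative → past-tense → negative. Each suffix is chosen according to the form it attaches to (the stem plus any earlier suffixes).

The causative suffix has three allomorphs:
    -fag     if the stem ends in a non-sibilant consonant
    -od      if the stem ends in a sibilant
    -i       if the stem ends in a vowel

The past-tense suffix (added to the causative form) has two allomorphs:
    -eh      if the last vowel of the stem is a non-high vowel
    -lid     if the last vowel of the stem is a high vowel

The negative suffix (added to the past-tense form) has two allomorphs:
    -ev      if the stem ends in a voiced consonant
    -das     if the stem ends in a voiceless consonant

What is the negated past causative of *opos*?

oposodehdas

*opos*: final sound = /s/, a sibilant → -od → *oposod*.
Since the last vowel of the causative form *oposod* is /o/ (a non-high vowel), it takes -eh, giving *oposodeh*.
The final consonant of the past-tense form *oposodeh* is /h/, which is voiceless, so the negative suffix is -das, giving *oposodehdas*.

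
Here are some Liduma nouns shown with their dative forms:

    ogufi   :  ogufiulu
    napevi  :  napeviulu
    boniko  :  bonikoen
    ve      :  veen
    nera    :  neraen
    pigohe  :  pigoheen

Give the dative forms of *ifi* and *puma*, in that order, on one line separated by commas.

The pattern is height harmony: -ulu when the last vowel of the stem is a high vowel (*ogufi*, *napevi*); -en when the last vowel of the stem is a non-high vowel (*boniko*, *ve*, *nera*, *pigohe*).
*ifi*: last vowel = /i/, a high vowel → -ulu → *ifiulu*.
*puma* — last vowel /a/ (a non-high vowel) → -en → *pumaen*.

ifiulu, pumaen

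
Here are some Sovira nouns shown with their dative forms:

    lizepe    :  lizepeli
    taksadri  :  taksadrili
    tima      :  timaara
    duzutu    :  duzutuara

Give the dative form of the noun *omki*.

omkili

Looking at the last vowel of each stem: -li when the last vowel of the stem is a front vowel (*lizepe*, *taksadri*); -ara when the last vowel of the stem is a back vowel (*tima*, *duzutu*).
Since the last vowel of *omki* is /i/ (a front vowel), it takes -li, giving *omkili*.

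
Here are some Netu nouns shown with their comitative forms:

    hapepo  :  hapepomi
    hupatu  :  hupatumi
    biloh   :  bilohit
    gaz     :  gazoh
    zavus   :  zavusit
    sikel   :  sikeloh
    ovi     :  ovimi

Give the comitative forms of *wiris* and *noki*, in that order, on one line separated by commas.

wirisit, nokimi

The suffix is conditioned by the final sound: -it when the stem ends in a voiceless consonant (*biloh*, *zavus*); -oh when the stem ends in a voiced consonant (*gaz*, *sikel*); -mi when the stem ends in a vowel (*hapepo*, *hupatu*, *ovi*).
*wiris* — final sound /s/ (a voiceless consonant) → -it → *wirisit*.
*noki*: final sound = /i/, a vowel → -mi → *nokimi*.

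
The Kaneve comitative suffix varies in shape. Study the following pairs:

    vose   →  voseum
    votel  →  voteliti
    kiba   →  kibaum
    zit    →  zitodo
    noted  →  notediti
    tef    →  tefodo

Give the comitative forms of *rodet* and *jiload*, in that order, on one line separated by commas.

The suffix is conditioned by the final sound: -odo when the stem ends in a voiceless consonant (*zit*, *tef*); -iti when the stem ends in a voiced consonant (*votel*, *noted*); -um when the stem ends in a vowel (*vose*, *kiba*).
*rodet*: final sound = /t/, a voiceless consonant → -odo → *rodetodo*.
Since the final sound of *jiload* is /d/ (a voiced consonant), it takes -iti, giving *jiloaditi*.

rodetodo, jiloaditi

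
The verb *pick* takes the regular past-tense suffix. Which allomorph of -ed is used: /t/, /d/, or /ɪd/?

The stem *pick* ends in a voiceless consonant other than /t/.
The -ed suffix is realized as /ɪd/ after /t, d/; as /t/ after other voiceless consonants; and as /d/ after other voiced sounds.
So -ed on *pick* is pronounced /t/.

/t/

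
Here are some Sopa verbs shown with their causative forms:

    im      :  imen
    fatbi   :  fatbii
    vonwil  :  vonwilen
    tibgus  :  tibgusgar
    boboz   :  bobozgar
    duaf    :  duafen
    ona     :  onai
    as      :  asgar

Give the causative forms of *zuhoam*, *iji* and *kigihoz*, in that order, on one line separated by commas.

The suffix is conditioned by the final sound: -gar when the stem ends in a sibilant (*tibgus*, *boboz*, *as*); -en when the stem ends in a non-sibilant consonant (*im*, *vonwil*, *duaf*); -i when the stem ends in a vowel (*fatbi*, *ona*).
Since the final sound of *zuhoam* is /m/ (a non-sibilant consonant), it takes -en, giving *zuhoamen*.
*iji*: final sound = /i/, a vowel → -i → *ijii*.
Since the final sound of *kigihoz* is /z/ (a sibilant), it takes -gar, giving *kigihozgar*.

zuhoamen, ijii, kigihozgar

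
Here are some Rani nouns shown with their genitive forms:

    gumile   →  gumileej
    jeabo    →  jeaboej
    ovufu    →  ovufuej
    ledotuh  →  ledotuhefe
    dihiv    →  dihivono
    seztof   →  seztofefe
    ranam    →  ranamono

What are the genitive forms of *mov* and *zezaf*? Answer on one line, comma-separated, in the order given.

movono, zezafefe

The suffix is conditioned by the final sound: -efe when the stem ends in a voiceless consonant (*ledotuh*, *seztof*); -ono when the stem ends in a voiced consonant (*dihiv*, *ranam*); -ej when the stem ends in a vowel (*gumile*, *jeabo*, *ovufu*).
*mov* — final sound /v/ (a voiced consonant) → -ono → *movono*.
*zezaf*: final sound = /f/, a voiceless consonant → -efe → *zezafefe*.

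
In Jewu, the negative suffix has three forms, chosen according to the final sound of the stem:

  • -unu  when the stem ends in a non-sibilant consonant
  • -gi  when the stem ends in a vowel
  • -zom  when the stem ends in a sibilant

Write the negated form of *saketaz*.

saketazzom

*saketaz* — final sound /z/ (a sibilant) → -zom → *saketazzom*.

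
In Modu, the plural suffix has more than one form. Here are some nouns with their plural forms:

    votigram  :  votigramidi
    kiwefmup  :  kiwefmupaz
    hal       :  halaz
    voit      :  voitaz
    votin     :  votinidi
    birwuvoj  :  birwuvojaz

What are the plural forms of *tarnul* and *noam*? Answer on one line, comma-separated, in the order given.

The pattern is nasality of the final consonant: -idi when the stem ends in a nasal (*votigram*, *votin*); -az when the stem ends in a non-nasal consonant (*kiwefmup*, *hal*, *voit*, *birwuvoj*).
The final consonant of *tarnul* is /l/, which is non-nasal, so the suffix is -az, giving *tarnulaz*.
The final consonant of *noam* is /m/, which is a nasal, so the suffix is -idi, giving *noamidi*.

tarnulaz, noamidi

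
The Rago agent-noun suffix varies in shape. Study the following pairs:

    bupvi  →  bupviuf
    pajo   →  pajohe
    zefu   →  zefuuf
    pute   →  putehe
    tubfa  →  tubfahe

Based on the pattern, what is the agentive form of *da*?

The alternation tracks the last vowel of the stem — -uf when the last vowel of the stem is a high vowel (*bupvi*, *zefu*); -he when the last vowel of the stem is a non-high vowel (*pajo*, *pute*, *tubfa*).
Since the last vowel of *da* is /a/ (a non-high vowel), it takes -he, giving *dahe*.

dahe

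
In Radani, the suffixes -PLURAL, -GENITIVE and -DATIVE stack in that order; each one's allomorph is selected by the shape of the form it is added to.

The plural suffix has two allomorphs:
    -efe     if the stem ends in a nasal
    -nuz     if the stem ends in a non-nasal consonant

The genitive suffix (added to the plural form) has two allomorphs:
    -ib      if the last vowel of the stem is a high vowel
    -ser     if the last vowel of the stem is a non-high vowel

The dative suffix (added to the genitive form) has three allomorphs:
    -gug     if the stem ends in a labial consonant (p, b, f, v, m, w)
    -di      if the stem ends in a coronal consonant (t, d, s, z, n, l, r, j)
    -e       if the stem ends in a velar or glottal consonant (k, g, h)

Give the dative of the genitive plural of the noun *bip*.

bipnuzibgug

Since the final consonant of *bip* is /p/ (non-nasal), it takes -nuz, giving *bipnuz*.
The plural form *bipnuz* — last vowel /u/ (a high vowel) → -ib → *bipnuzib*.
The genitive form *bipnuzib* — final consonant /b/ (labial) → -gug → *bipnuzibgug*.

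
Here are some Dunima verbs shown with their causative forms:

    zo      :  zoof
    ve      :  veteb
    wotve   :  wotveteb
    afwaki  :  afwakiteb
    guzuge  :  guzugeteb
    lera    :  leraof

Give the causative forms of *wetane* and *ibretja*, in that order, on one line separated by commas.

wetaneteb, ibretjaof

The pattern is front/back vowel harmony: -teb when the last vowel of the stem is a front vowel (*ve*, *wotve*, *afwaki*, *guzuge*); -of when the last vowel of the stem is a back vowel (*zo*, *lera*).
*wetane*: last vowel = /e/, a front vowel → -teb → *wetaneteb*.
The last vowel of *ibretja* is /a/, which is a back vowel, so the suffix is -of, giving *ibretjaof*.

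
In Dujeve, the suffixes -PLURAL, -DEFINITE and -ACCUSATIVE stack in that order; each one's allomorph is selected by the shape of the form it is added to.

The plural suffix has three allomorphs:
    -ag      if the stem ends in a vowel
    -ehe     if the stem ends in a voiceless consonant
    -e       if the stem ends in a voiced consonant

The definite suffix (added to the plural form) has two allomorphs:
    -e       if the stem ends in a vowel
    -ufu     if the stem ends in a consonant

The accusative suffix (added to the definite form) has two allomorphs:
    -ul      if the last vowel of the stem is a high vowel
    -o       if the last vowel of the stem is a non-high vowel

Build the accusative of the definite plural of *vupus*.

vupuseheeo

*vupus*: final sound = /s/, a voiceless consonant → -ehe → *vupusehe*.
The plural form *vupusehe*: final sound = /e/, a vowel → -e → *vupusehee*.
The last vowel of the definite form *vupusehee* is /e/, which is a non-high vowel, so the accusative suffix is -o, giving *vupuseheeo*.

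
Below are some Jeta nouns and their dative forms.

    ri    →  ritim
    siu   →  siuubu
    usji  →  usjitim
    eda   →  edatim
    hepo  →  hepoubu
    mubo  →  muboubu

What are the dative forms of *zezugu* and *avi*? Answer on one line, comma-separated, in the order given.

The alternation tracks the last vowel of the stem — -ubu when the last vowel of the stem is a rounded vowel (*siu*, *hepo*, *mubo*); -tim when the last vowel of the stem is an unrounded vowel (*ri*, *usji*, *eda*).
*zezugu* — last vowel /u/ (a rounded vowel) → -ubu → *zezuguubu*.
*avi* — last vowel /i/ (an unrounded vowel) → -tim → *avitim*.

zezuguubu, avitim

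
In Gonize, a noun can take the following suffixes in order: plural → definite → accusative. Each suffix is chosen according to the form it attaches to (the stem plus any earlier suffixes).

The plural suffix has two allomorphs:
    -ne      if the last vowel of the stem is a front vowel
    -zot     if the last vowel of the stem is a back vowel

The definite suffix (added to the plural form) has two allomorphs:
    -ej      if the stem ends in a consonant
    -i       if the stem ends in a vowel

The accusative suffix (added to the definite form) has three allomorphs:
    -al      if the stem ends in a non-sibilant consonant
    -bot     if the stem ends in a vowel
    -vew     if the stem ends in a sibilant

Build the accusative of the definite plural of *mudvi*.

mudvineibot

*mudvi*: last vowel = /i/, a front vowel → -ne → *mudvine*.
The final sound of the plural form *mudvine* is /e/, which is a vowel, so the definite suffix is -i, giving *mudvinei*.
The final sound of the definite form *mudvinei* is /i/, which is a vowel, so the accusative suffix is -bot, giving *mudvineibot*.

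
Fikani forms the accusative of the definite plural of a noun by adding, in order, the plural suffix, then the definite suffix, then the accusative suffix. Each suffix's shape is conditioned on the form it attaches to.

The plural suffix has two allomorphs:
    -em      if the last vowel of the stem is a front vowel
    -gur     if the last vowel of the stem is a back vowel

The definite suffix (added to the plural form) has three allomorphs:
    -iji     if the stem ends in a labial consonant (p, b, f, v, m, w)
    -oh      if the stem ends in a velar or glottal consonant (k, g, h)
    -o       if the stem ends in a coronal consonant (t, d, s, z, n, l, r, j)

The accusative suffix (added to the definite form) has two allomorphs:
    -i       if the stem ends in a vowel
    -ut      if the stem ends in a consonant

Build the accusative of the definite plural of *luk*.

The last vowel of *luk* is /u/, which is a back vowel, so the plural suffix is -gur, giving *lukgur*.
The plural form *lukgur*: final consonant = /r/, coronal → -o → *lukguro*.
The final sound of the definite form *lukguro* is /o/, which is a vowel, so the accusative suffix is -i, giving *lukguroi*.

lukguroi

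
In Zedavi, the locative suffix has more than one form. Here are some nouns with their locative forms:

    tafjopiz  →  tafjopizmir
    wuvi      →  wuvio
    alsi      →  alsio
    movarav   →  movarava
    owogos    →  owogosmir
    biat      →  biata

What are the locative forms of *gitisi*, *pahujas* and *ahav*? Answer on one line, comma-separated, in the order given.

The pattern is sibilance of the final sound: -mir when the stem ends in a sibilant (*tafjopiz*, *owogos*); -a when the stem ends in a non-sibilant consonant (*movarav*, *biat*); -o when the stem ends in a vowel (*wuvi*, *alsi*).
*gitisi* — final sound /i/ (a vowel) → -o → *gitisio*.
The final sound of *pahujas* is /s/, which is a sibilant, so the suffix is -mir, giving *pahujasmir*.
*ahav* — final sound /v/ (a non-sibilant consonant) → -a → *ahava*.

gitisio, pahujasmir, ahava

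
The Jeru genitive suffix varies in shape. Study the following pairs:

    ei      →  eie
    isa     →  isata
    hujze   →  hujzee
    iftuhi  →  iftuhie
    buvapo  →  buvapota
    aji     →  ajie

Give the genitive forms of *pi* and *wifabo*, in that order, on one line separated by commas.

The pattern is front/back vowel harmony: -e when the last vowel of the stem is a front vowel (*ei*, *hujze*, *iftuhi*, *aji*); -ta when the last vowel of the stem is a back vowel (*isa*, *buvapo*).
*pi*: last vowel = /i/, a front vowel → -e → *pie*.
Since the last vowel of *wifabo* is /o/ (a back vowel), it takes -ta, giving *wifabota*.

pie, wifabota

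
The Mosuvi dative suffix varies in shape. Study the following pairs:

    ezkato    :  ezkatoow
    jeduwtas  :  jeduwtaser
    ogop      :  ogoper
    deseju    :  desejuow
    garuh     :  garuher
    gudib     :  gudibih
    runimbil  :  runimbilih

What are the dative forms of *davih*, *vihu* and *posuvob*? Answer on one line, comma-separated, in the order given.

Looking at the final sound of each stem: -er when the stem ends in a voiceless consonant (*jeduwtas*, *ogop*, *garuh*); -ih when the stem ends in a voiced consonant (*gudib*, *runimbil*); -ow when the stem ends in a vowel (*ezkato*, *deseju*).
The final sound of *davih* is /h/, which is a voiceless consonant, so the suffix is -er, giving *daviher*.
*vihu*: final sound = /u/, a vowel → -ow → *vihuow*.
*posuvob* — final sound /b/ (a voiced consonant) → -ih → *posuvobih*.

daviher, vihuow, posuvobih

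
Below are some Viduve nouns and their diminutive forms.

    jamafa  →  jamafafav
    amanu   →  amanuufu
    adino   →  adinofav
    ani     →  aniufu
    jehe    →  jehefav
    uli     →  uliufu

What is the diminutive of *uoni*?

uoniufu

Looking at the last vowel of each stem: -ufu when the last vowel of the stem is a high vowel (*amanu*, *ani*, *uli*); -fav when the last vowel of the stem is a non-high vowel (*jamafa*, *adino*, *jehe*).
Since the last vowel of *uoni* is /i/ (a high vowel), it takes -ufu, giving *uoniufu*.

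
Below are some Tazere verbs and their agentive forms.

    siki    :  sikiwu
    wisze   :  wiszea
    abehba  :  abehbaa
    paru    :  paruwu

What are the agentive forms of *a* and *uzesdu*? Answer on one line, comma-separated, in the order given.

The suffix is conditioned by the last vowel: -wu when the last vowel of the stem is a high vowel (*siki*, *paru*); -a when the last vowel of the stem is a non-high vowel (*wisze*, *abehba*).
The last vowel of *a* is /a/, which is a non-high vowel, so the suffix is -a, giving *aa*.
*uzesdu* — last vowel /u/ (a high vowel) → -wu → *uzesduwu*.

aa, uzesduwu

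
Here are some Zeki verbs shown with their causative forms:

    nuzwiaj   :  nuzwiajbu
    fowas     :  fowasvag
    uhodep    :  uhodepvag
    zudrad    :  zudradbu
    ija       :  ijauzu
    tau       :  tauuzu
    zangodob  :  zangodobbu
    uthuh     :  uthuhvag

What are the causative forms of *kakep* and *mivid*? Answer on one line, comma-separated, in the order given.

kakepvag, mividbu

Looking at the final sound of each stem: -vag when the stem ends in a voiceless consonant (*fowas*, *uhodep*, *uthuh*); -bu when the stem ends in a voiced consonant (*nuzwiaj*, *zudrad*, *zangodob*); -uzu when the stem ends in a vowel (*ija*, *tau*).
Since the final sound of *kakep* is /p/ (a voiceless consonant), it takes -vag, giving *kakepvag*.
The final sound of *mivid* is /d/, which is a voiced consonant, so the suffix is -bu, giving *mividbu*.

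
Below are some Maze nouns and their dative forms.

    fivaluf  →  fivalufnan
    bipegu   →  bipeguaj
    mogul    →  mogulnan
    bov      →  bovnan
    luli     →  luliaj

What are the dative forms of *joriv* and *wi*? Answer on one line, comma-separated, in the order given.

The pattern is consonant vs. vowel: -nan when the stem ends in a consonant (*fivaluf*, *mogul*, *bov*); -aj when the stem ends in a vowel (*bipegu*, *luli*).
The final sound of *joriv* is /v/, which is a consonant, so the suffix is -nan, giving *jorivnan*.
Since the final sound of *wi* is /i/ (a vowel), it takes -aj, giving *wiaj*.

jorivnan, wiaj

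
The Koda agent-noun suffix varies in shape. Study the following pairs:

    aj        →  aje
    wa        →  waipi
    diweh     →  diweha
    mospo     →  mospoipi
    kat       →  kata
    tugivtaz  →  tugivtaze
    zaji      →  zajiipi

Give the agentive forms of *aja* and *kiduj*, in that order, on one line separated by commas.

ajaipi, kiduje

The alternation tracks the final sound of the stem — -a when the stem ends in a voiceless consonant (*diweh*, *kat*); -e when the stem ends in a voiced consonant (*aj*, *tugivtaz*); -ipi when the stem ends in a vowel (*wa*, *mospo*, *zaji*).
The final sound of *aja* is /a/, which is a vowel, so the suffix is -ipi, giving *ajaipi*.
*kiduj*: final sound = /j/, a voiced consonant → -e → *kiduje*.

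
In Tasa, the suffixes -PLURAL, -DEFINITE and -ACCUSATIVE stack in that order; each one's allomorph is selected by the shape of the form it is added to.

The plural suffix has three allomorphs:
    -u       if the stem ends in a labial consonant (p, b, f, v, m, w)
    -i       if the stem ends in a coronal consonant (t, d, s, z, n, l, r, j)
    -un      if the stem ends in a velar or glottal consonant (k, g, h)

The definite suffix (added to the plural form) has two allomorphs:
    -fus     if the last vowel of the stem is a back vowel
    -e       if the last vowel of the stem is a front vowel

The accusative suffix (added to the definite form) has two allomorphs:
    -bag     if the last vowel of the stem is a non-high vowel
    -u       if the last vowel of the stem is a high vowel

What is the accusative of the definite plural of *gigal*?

gigaliebag

Since the final consonant of *gigal* is /l/ (coronal), it takes -i, giving *gigali*.
The last vowel of the plural form *gigali* is /i/, which is a front vowel, so the definite suffix is -e, giving *gigalie*.
The definite form *gigalie* — last vowel /e/ (a non-high vowel) → -bag → *gigaliebag*.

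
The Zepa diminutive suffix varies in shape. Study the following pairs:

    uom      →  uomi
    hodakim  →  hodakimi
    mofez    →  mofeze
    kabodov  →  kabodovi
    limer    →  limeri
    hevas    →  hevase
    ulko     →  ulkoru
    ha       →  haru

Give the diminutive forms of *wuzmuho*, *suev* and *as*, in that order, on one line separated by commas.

wuzmuhoru, suevi, ase

Looking at the final sound of each stem: -e when the stem ends in a sibilant (*mofez*, *hevas*); -i when the stem ends in a non-sibilant consonant (*uom*, *hodakim*, *kabodov*, *limer*); -ru when the stem ends in a vowel (*ulko*, *ha*).
*wuzmuho* — final sound /o/ (a vowel) → -ru → *wuzmuhoru*.
Since the final sound of *suev* is /v/ (a non-sibilant consonant), it takes -i, giving *suevi*.
The final sound of *as* is /s/, which is a sibilant, so the suffix is -e, giving *ase*.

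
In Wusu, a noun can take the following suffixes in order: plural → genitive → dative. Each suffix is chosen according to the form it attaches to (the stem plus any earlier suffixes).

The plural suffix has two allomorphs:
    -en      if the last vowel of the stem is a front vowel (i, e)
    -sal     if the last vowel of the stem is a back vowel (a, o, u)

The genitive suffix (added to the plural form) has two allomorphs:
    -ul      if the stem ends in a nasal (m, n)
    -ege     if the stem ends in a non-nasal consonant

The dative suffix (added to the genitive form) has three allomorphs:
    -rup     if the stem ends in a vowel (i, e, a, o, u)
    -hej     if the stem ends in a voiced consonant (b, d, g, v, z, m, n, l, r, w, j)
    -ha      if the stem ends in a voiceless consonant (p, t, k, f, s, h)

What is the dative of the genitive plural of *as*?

*as*: last vowel = /a/, a back vowel → -sal → *assal*.
Since the final consonant of the plural form *assal* is /l/ (non-nasal), it takes -ege, giving *assalege*.
Since the final sound of the genitive form *assalege* is /e/ (a vowel), it takes -rup, giving *assalegerup*.

assalegerup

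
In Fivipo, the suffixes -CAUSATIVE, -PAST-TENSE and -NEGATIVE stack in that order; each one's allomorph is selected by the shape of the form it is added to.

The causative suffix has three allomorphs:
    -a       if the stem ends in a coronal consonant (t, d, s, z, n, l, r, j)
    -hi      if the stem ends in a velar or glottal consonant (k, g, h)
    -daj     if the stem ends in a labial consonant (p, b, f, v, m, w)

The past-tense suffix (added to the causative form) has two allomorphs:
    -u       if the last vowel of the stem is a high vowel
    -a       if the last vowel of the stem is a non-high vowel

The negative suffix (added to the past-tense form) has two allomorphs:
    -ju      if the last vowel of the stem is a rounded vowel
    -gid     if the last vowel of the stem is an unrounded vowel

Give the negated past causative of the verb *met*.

metaagid

*met* — final consonant /t/ (coronal) → -a → *meta*.
The causative form *meta* — last vowel /a/ (a non-high vowel) → -a → *metaa*.
Since the last vowel of the past-tense form *metaa* is /a/ (an unrounded vowel), it takes -gid, giving *metaagid*.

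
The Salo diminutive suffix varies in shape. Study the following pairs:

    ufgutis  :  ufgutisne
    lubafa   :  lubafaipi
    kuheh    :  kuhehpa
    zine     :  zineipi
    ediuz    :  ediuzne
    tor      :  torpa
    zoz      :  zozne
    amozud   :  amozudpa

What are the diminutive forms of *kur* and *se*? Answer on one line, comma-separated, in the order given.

kurpa, seipi

The pattern is sibilance of the final sound: -ne when the stem ends in a sibilant (*ufgutis*, *ediuz*, *zoz*); -pa when the stem ends in a non-sibilant consonant (*kuheh*, *tor*, *amozud*); -ipi when the stem ends in a vowel (*lubafa*, *zine*).
Since the final sound of *kur* is /r/ (a non-sibilant consonant), it takes -pa, giving *kurpa*.
Since the final sound of *se* is /e/ (a vowel), it takes -ipi, giving *seipi*.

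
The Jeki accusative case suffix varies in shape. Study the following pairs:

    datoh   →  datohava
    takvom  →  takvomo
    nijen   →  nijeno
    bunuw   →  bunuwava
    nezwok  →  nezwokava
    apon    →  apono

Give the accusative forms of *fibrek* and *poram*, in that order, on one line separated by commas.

fibrekava, poramo

Looking at the final consonant of each stem: -o when the stem ends in a nasal (*takvom*, *nijen*, *apon*); -ava when the stem ends in a non-nasal consonant (*datoh*, *bunuw*, *nezwok*).
The final consonant of *fibrek* is /k/, which is non-nasal, so the suffix is -ava, giving *fibrekava*.
*poram*: final consonant = /m/, a nasal → -o → *poramo*.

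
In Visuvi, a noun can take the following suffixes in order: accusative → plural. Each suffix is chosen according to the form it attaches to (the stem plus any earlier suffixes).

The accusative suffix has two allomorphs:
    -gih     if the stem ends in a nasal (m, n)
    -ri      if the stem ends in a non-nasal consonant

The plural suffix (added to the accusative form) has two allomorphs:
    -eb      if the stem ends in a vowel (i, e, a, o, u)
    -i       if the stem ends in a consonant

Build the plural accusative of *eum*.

eumgihi

Since the final consonant of *eum* is /m/ (a nasal), it takes -gih, giving *eumgih*.
Since the final sound of the accusative form *eumgih* is /h/ (a consonant), it takes -i, giving *eumgihi*.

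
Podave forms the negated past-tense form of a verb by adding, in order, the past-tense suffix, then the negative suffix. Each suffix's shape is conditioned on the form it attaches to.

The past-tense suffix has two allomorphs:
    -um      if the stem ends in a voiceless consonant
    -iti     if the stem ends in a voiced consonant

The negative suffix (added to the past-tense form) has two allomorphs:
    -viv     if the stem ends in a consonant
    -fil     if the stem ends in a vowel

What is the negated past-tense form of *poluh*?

poluhumviv

The final consonant of *poluh* is /h/, which is voiceless, so the past-tense suffix is -um, giving *poluhum*.
The past-tense form *poluhum*: final sound = /m/, a consonant → -viv → *poluhumviv*.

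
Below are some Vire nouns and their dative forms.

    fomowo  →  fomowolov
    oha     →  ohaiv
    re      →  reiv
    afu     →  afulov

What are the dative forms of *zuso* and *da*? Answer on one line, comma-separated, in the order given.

zusolov, daiv

The alternation tracks the last vowel of the stem — -lov when the last vowel of the stem is a rounded vowel (*fomowo*, *afu*); -iv when the last vowel of the stem is an unrounded vowel (*oha*, *re*).
The last vowel of *zuso* is /o/, which is a rounded vowel, so the suffix is -lov, giving *zusolov*.
Since the last vowel of *da* is /a/ (an unrounded vowel), it takes -iv, giving *daiv*.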